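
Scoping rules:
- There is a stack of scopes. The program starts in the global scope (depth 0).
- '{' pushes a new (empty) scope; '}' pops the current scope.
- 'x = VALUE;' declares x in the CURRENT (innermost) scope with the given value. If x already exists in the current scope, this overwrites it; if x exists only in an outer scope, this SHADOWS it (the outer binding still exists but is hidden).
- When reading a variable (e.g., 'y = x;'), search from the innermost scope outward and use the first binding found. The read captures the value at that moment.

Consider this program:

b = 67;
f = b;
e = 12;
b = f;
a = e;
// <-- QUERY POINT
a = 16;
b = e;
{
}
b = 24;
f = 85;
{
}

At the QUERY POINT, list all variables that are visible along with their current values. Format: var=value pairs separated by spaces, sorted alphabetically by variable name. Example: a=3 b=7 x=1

Step 1: declare b=67 at depth 0
Step 2: declare f=(read b)=67 at depth 0
Step 3: declare e=12 at depth 0
Step 4: declare b=(read f)=67 at depth 0
Step 5: declare a=(read e)=12 at depth 0
Visible at query point: a=12 b=67 e=12 f=67

Answer: a=12 b=67 e=12 f=67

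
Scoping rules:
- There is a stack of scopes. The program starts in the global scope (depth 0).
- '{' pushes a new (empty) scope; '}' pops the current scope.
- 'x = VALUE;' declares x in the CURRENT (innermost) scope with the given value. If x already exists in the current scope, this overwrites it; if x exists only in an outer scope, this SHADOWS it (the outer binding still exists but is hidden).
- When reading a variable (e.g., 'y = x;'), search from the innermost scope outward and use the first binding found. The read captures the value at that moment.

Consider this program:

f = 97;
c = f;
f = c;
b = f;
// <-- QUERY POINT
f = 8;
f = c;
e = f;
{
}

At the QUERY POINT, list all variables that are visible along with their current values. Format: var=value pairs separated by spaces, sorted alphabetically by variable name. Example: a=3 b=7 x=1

Answer: b=97 c=97 f=97

Derivation:
Step 1: declare f=97 at depth 0
Step 2: declare c=(read f)=97 at depth 0
Step 3: declare f=(read c)=97 at depth 0
Step 4: declare b=(read f)=97 at depth 0
Visible at query point: b=97 c=97 f=97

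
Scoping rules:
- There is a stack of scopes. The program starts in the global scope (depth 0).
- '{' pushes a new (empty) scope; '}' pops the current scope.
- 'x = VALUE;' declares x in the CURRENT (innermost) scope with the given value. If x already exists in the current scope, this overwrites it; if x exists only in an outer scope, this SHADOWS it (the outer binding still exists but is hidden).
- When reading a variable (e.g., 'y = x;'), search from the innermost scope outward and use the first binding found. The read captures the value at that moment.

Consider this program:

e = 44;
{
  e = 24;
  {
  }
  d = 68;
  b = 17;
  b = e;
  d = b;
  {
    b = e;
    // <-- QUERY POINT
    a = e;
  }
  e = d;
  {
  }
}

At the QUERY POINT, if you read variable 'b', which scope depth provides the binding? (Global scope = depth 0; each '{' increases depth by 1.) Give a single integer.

Step 1: declare e=44 at depth 0
Step 2: enter scope (depth=1)
Step 3: declare e=24 at depth 1
Step 4: enter scope (depth=2)
Step 5: exit scope (depth=1)
Step 6: declare d=68 at depth 1
Step 7: declare b=17 at depth 1
Step 8: declare b=(read e)=24 at depth 1
Step 9: declare d=(read b)=24 at depth 1
Step 10: enter scope (depth=2)
Step 11: declare b=(read e)=24 at depth 2
Visible at query point: b=24 d=24 e=24

Answer: 2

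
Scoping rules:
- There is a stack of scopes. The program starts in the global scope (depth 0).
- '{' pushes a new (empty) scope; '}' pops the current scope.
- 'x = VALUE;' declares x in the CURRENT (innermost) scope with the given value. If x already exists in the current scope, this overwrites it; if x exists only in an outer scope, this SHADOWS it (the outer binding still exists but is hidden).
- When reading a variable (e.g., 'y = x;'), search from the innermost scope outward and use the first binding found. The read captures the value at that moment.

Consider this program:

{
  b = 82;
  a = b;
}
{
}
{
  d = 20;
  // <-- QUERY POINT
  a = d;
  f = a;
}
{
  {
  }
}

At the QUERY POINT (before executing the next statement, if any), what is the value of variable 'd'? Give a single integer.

Step 1: enter scope (depth=1)
Step 2: declare b=82 at depth 1
Step 3: declare a=(read b)=82 at depth 1
Step 4: exit scope (depth=0)
Step 5: enter scope (depth=1)
Step 6: exit scope (depth=0)
Step 7: enter scope (depth=1)
Step 8: declare d=20 at depth 1
Visible at query point: d=20

Answer: 20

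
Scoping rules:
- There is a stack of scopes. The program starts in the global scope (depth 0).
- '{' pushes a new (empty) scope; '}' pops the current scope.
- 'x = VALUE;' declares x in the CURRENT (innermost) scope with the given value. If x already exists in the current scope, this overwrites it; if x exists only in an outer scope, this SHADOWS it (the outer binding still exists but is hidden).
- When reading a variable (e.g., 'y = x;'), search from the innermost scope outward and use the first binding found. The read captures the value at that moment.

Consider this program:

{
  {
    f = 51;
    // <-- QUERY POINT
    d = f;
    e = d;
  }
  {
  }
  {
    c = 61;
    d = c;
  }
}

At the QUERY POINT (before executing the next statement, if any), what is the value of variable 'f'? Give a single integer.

Answer: 51

Derivation:
Step 1: enter scope (depth=1)
Step 2: enter scope (depth=2)
Step 3: declare f=51 at depth 2
Visible at query point: f=51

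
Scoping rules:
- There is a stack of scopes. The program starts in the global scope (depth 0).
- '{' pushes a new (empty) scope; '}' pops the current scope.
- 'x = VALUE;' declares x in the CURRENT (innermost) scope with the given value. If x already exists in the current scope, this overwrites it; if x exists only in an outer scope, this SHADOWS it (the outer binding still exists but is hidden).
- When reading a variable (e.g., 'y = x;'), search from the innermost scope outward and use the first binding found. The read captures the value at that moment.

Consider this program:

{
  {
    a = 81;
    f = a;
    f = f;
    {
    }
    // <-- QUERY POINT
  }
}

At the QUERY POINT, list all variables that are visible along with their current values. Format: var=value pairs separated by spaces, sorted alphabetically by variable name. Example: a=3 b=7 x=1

Step 1: enter scope (depth=1)
Step 2: enter scope (depth=2)
Step 3: declare a=81 at depth 2
Step 4: declare f=(read a)=81 at depth 2
Step 5: declare f=(read f)=81 at depth 2
Step 6: enter scope (depth=3)
Step 7: exit scope (depth=2)
Visible at query point: a=81 f=81

Answer: a=81 f=81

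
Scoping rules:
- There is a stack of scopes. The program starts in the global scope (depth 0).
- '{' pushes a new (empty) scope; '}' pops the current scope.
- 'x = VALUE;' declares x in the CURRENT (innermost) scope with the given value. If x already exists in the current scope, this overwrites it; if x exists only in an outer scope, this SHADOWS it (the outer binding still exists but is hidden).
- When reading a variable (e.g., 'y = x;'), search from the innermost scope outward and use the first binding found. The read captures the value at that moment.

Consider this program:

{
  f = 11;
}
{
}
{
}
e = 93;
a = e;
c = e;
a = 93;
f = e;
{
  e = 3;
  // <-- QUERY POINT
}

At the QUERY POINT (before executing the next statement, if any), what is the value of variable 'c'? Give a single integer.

Step 1: enter scope (depth=1)
Step 2: declare f=11 at depth 1
Step 3: exit scope (depth=0)
Step 4: enter scope (depth=1)
Step 5: exit scope (depth=0)
Step 6: enter scope (depth=1)
Step 7: exit scope (depth=0)
Step 8: declare e=93 at depth 0
Step 9: declare a=(read e)=93 at depth 0
Step 10: declare c=(read e)=93 at depth 0
Step 11: declare a=93 at depth 0
Step 12: declare f=(read e)=93 at depth 0
Step 13: enter scope (depth=1)
Step 14: declare e=3 at depth 1
Visible at query point: a=93 c=93 e=3 f=93

Answer: 93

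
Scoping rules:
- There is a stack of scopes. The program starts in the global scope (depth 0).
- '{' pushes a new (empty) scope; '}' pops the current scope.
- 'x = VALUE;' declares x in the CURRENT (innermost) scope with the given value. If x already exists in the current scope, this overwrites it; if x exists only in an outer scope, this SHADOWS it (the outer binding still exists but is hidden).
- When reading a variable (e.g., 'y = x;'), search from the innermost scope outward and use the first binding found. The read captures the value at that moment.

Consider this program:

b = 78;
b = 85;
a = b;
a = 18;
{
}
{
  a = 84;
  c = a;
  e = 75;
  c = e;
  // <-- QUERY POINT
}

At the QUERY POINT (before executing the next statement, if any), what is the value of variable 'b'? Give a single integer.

Step 1: declare b=78 at depth 0
Step 2: declare b=85 at depth 0
Step 3: declare a=(read b)=85 at depth 0
Step 4: declare a=18 at depth 0
Step 5: enter scope (depth=1)
Step 6: exit scope (depth=0)
Step 7: enter scope (depth=1)
Step 8: declare a=84 at depth 1
Step 9: declare c=(read a)=84 at depth 1
Step 10: declare e=75 at depth 1
Step 11: declare c=(read e)=75 at depth 1
Visible at query point: a=84 b=85 c=75 e=75

Answer: 85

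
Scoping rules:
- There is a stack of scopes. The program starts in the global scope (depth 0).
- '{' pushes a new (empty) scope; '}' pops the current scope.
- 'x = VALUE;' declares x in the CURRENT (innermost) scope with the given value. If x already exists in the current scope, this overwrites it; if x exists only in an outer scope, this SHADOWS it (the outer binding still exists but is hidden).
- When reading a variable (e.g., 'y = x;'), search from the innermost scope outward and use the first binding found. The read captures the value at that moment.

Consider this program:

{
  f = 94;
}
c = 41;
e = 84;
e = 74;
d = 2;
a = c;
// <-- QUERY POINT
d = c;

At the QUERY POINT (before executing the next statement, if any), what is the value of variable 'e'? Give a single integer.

Answer: 74

Derivation:
Step 1: enter scope (depth=1)
Step 2: declare f=94 at depth 1
Step 3: exit scope (depth=0)
Step 4: declare c=41 at depth 0
Step 5: declare e=84 at depth 0
Step 6: declare e=74 at depth 0
Step 7: declare d=2 at depth 0
Step 8: declare a=(read c)=41 at depth 0
Visible at query point: a=41 c=41 d=2 e=74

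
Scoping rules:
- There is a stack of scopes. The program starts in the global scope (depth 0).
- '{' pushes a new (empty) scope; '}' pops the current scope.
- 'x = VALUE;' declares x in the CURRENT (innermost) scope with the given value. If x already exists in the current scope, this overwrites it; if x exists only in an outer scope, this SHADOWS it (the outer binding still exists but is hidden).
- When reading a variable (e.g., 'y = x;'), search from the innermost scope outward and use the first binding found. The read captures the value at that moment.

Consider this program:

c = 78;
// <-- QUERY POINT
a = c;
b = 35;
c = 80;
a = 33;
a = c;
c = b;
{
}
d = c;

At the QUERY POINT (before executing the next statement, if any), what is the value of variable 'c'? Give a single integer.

Step 1: declare c=78 at depth 0
Visible at query point: c=78

Answer: 78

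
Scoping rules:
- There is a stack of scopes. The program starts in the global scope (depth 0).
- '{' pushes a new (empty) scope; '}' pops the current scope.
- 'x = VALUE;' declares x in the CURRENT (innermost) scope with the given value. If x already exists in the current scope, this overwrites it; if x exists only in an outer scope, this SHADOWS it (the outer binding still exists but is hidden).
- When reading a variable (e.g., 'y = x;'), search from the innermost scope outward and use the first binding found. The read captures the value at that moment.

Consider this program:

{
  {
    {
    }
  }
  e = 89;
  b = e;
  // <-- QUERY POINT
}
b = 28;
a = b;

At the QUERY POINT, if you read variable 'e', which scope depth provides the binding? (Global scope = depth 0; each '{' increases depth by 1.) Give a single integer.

Step 1: enter scope (depth=1)
Step 2: enter scope (depth=2)
Step 3: enter scope (depth=3)
Step 4: exit scope (depth=2)
Step 5: exit scope (depth=1)
Step 6: declare e=89 at depth 1
Step 7: declare b=(read e)=89 at depth 1
Visible at query point: b=89 e=89

Answer: 1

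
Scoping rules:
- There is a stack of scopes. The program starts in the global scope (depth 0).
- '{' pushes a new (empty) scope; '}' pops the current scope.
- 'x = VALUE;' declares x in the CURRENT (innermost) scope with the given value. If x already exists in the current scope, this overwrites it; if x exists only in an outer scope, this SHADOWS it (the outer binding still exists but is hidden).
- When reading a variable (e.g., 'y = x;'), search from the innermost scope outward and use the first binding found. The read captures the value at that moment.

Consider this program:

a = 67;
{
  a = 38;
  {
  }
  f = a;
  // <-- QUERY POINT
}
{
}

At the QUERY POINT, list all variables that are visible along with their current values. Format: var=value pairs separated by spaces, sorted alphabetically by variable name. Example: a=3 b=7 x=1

Answer: a=38 f=38

Derivation:
Step 1: declare a=67 at depth 0
Step 2: enter scope (depth=1)
Step 3: declare a=38 at depth 1
Step 4: enter scope (depth=2)
Step 5: exit scope (depth=1)
Step 6: declare f=(read a)=38 at depth 1
Visible at query point: a=38 f=38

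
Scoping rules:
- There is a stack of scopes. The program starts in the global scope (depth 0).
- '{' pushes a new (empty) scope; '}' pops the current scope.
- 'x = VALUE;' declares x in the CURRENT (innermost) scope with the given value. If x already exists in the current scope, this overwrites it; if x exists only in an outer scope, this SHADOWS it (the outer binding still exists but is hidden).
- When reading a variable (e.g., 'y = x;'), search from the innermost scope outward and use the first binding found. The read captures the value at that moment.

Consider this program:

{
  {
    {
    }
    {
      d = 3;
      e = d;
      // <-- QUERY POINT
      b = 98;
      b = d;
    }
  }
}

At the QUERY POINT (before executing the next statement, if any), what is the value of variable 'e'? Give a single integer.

Step 1: enter scope (depth=1)
Step 2: enter scope (depth=2)
Step 3: enter scope (depth=3)
Step 4: exit scope (depth=2)
Step 5: enter scope (depth=3)
Step 6: declare d=3 at depth 3
Step 7: declare e=(read d)=3 at depth 3
Visible at query point: d=3 e=3

Answer: 3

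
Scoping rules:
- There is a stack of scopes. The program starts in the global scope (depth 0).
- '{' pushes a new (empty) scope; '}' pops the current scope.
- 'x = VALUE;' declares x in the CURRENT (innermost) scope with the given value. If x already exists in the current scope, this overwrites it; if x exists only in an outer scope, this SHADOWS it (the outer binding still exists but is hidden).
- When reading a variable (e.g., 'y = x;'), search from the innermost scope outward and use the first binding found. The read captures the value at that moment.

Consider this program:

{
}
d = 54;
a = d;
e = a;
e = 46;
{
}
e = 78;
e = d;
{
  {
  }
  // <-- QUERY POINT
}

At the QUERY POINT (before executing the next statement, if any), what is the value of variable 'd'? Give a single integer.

Step 1: enter scope (depth=1)
Step 2: exit scope (depth=0)
Step 3: declare d=54 at depth 0
Step 4: declare a=(read d)=54 at depth 0
Step 5: declare e=(read a)=54 at depth 0
Step 6: declare e=46 at depth 0
Step 7: enter scope (depth=1)
Step 8: exit scope (depth=0)
Step 9: declare e=78 at depth 0
Step 10: declare e=(read d)=54 at depth 0
Step 11: enter scope (depth=1)
Step 12: enter scope (depth=2)
Step 13: exit scope (depth=1)
Visible at query point: a=54 d=54 e=54

Answer: 54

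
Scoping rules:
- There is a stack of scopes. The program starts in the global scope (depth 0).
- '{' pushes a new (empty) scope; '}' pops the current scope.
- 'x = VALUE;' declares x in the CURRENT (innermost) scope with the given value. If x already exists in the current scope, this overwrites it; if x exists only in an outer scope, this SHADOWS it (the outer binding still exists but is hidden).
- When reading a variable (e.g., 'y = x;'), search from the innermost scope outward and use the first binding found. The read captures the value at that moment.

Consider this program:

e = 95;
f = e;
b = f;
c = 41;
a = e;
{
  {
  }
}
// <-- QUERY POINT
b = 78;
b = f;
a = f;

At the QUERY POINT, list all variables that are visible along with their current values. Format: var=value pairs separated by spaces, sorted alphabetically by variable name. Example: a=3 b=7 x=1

Step 1: declare e=95 at depth 0
Step 2: declare f=(read e)=95 at depth 0
Step 3: declare b=(read f)=95 at depth 0
Step 4: declare c=41 at depth 0
Step 5: declare a=(read e)=95 at depth 0
Step 6: enter scope (depth=1)
Step 7: enter scope (depth=2)
Step 8: exit scope (depth=1)
Step 9: exit scope (depth=0)
Visible at query point: a=95 b=95 c=41 e=95 f=95

Answer: a=95 b=95 c=41 e=95 f=95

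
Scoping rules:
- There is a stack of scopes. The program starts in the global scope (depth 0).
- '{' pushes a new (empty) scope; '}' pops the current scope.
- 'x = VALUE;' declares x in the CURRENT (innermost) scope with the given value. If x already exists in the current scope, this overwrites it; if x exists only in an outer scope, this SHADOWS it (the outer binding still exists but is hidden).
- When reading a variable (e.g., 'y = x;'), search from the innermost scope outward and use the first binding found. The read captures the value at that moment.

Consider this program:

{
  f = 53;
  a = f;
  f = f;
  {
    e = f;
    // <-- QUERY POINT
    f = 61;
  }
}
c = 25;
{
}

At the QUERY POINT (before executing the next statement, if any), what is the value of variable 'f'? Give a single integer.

Step 1: enter scope (depth=1)
Step 2: declare f=53 at depth 1
Step 3: declare a=(read f)=53 at depth 1
Step 4: declare f=(read f)=53 at depth 1
Step 5: enter scope (depth=2)
Step 6: declare e=(read f)=53 at depth 2
Visible at query point: a=53 e=53 f=53

Answer: 53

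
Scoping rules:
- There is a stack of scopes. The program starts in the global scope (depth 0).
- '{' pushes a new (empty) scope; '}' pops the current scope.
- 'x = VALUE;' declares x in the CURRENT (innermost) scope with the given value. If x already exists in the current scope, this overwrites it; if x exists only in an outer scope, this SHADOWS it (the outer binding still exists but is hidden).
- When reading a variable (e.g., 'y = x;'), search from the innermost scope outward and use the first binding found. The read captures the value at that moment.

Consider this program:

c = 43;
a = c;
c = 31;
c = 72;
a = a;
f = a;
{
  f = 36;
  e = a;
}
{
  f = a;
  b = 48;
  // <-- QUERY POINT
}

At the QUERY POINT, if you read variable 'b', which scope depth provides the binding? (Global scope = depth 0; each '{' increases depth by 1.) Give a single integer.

Step 1: declare c=43 at depth 0
Step 2: declare a=(read c)=43 at depth 0
Step 3: declare c=31 at depth 0
Step 4: declare c=72 at depth 0
Step 5: declare a=(read a)=43 at depth 0
Step 6: declare f=(read a)=43 at depth 0
Step 7: enter scope (depth=1)
Step 8: declare f=36 at depth 1
Step 9: declare e=(read a)=43 at depth 1
Step 10: exit scope (depth=0)
Step 11: enter scope (depth=1)
Step 12: declare f=(read a)=43 at depth 1
Step 13: declare b=48 at depth 1
Visible at query point: a=43 b=48 c=72 f=43

Answer: 1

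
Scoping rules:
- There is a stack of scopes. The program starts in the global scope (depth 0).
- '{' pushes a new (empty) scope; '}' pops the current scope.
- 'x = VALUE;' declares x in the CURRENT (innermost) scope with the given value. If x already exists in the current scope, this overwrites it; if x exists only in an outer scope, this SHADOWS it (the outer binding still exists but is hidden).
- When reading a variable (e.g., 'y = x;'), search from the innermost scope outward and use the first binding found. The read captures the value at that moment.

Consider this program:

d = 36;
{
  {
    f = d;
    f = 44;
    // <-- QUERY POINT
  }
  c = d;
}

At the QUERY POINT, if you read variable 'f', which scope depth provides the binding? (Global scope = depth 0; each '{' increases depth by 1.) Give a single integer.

Answer: 2

Derivation:
Step 1: declare d=36 at depth 0
Step 2: enter scope (depth=1)
Step 3: enter scope (depth=2)
Step 4: declare f=(read d)=36 at depth 2
Step 5: declare f=44 at depth 2
Visible at query point: d=36 f=44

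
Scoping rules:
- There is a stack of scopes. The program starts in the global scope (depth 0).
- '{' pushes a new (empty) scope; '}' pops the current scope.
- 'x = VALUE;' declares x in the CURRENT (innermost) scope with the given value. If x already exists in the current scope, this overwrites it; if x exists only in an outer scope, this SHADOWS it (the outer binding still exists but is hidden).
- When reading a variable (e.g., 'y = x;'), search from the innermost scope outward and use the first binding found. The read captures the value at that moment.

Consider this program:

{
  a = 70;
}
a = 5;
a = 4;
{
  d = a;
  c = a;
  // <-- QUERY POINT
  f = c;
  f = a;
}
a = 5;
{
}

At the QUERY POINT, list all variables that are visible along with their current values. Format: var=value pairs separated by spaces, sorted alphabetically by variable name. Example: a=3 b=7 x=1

Step 1: enter scope (depth=1)
Step 2: declare a=70 at depth 1
Step 3: exit scope (depth=0)
Step 4: declare a=5 at depth 0
Step 5: declare a=4 at depth 0
Step 6: enter scope (depth=1)
Step 7: declare d=(read a)=4 at depth 1
Step 8: declare c=(read a)=4 at depth 1
Visible at query point: a=4 c=4 d=4

Answer: a=4 c=4 d=4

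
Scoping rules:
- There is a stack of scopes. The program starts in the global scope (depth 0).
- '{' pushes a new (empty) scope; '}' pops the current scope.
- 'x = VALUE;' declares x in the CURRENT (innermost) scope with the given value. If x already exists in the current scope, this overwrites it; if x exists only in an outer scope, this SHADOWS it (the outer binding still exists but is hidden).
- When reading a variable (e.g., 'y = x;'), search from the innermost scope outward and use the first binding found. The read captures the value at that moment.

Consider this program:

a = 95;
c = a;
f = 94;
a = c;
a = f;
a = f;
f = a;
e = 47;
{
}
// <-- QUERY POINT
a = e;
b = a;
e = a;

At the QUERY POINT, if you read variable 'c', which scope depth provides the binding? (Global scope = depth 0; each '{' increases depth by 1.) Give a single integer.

Answer: 0

Derivation:
Step 1: declare a=95 at depth 0
Step 2: declare c=(read a)=95 at depth 0
Step 3: declare f=94 at depth 0
Step 4: declare a=(read c)=95 at depth 0
Step 5: declare a=(read f)=94 at depth 0
Step 6: declare a=(read f)=94 at depth 0
Step 7: declare f=(read a)=94 at depth 0
Step 8: declare e=47 at depth 0
Step 9: enter scope (depth=1)
Step 10: exit scope (depth=0)
Visible at query point: a=94 c=95 e=47 f=94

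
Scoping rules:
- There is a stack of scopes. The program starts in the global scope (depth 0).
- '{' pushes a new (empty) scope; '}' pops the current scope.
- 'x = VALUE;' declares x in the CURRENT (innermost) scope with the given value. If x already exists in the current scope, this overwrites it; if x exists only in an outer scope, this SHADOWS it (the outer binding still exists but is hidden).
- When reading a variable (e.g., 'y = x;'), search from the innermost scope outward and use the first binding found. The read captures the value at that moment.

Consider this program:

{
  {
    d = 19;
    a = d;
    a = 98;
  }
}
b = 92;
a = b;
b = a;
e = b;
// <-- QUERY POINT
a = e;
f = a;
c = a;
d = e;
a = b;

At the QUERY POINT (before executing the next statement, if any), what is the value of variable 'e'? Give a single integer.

Step 1: enter scope (depth=1)
Step 2: enter scope (depth=2)
Step 3: declare d=19 at depth 2
Step 4: declare a=(read d)=19 at depth 2
Step 5: declare a=98 at depth 2
Step 6: exit scope (depth=1)
Step 7: exit scope (depth=0)
Step 8: declare b=92 at depth 0
Step 9: declare a=(read b)=92 at depth 0
Step 10: declare b=(read a)=92 at depth 0
Step 11: declare e=(read b)=92 at depth 0
Visible at query point: a=92 b=92 e=92

Answer: 92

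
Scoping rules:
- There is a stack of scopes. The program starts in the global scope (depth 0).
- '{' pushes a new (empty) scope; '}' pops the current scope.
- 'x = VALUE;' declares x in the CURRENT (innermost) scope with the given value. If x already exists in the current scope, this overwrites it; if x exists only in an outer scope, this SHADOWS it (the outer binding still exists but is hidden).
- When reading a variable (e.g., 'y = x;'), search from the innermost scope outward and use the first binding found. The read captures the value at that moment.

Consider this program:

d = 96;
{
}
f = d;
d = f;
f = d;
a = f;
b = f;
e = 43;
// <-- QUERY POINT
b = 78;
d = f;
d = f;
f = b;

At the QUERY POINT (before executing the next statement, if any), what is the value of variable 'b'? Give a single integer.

Answer: 96

Derivation:
Step 1: declare d=96 at depth 0
Step 2: enter scope (depth=1)
Step 3: exit scope (depth=0)
Step 4: declare f=(read d)=96 at depth 0
Step 5: declare d=(read f)=96 at depth 0
Step 6: declare f=(read d)=96 at depth 0
Step 7: declare a=(read f)=96 at depth 0
Step 8: declare b=(read f)=96 at depth 0
Step 9: declare e=43 at depth 0
Visible at query point: a=96 b=96 d=96 e=43 f=96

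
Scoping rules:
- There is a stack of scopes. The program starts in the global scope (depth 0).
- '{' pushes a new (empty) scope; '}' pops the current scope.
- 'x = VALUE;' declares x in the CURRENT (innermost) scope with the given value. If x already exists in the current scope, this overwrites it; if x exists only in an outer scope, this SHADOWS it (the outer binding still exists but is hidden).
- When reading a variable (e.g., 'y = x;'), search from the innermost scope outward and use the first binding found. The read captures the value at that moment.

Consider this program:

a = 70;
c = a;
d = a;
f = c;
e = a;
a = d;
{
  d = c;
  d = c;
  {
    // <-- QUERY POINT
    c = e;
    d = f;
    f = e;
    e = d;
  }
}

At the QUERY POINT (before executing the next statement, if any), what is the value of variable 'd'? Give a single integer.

Step 1: declare a=70 at depth 0
Step 2: declare c=(read a)=70 at depth 0
Step 3: declare d=(read a)=70 at depth 0
Step 4: declare f=(read c)=70 at depth 0
Step 5: declare e=(read a)=70 at depth 0
Step 6: declare a=(read d)=70 at depth 0
Step 7: enter scope (depth=1)
Step 8: declare d=(read c)=70 at depth 1
Step 9: declare d=(read c)=70 at depth 1
Step 10: enter scope (depth=2)
Visible at query point: a=70 c=70 d=70 e=70 f=70

Answer: 70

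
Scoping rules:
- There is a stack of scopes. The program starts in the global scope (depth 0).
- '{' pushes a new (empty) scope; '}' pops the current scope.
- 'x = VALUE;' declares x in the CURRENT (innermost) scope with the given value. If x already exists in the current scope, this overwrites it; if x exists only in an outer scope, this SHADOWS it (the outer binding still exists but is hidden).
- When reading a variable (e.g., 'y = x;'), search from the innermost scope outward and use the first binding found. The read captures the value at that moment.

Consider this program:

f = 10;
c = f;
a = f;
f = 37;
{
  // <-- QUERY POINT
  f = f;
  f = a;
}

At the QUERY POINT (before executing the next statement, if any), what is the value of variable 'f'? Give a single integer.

Step 1: declare f=10 at depth 0
Step 2: declare c=(read f)=10 at depth 0
Step 3: declare a=(read f)=10 at depth 0
Step 4: declare f=37 at depth 0
Step 5: enter scope (depth=1)
Visible at query point: a=10 c=10 f=37

Answer: 37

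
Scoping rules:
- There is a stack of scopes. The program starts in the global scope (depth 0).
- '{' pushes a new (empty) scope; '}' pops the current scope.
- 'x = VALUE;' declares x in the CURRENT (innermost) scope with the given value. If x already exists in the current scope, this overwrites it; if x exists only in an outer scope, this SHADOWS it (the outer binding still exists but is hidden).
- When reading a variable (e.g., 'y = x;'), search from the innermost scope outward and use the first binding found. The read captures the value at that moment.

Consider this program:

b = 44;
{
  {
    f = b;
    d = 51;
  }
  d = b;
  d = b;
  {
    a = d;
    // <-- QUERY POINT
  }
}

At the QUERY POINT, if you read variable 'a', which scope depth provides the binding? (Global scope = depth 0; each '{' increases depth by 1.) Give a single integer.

Answer: 2

Derivation:
Step 1: declare b=44 at depth 0
Step 2: enter scope (depth=1)
Step 3: enter scope (depth=2)
Step 4: declare f=(read b)=44 at depth 2
Step 5: declare d=51 at depth 2
Step 6: exit scope (depth=1)
Step 7: declare d=(read b)=44 at depth 1
Step 8: declare d=(read b)=44 at depth 1
Step 9: enter scope (depth=2)
Step 10: declare a=(read d)=44 at depth 2
Visible at query point: a=44 b=44 d=44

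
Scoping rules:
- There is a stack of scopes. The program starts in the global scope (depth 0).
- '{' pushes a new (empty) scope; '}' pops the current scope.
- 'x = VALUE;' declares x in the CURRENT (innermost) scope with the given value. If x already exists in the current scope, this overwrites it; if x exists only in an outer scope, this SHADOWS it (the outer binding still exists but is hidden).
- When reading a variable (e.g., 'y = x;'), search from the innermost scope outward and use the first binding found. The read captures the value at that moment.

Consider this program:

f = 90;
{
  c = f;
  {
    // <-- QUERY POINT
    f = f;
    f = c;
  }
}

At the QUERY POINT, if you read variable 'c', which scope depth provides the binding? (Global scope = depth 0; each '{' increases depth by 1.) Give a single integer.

Step 1: declare f=90 at depth 0
Step 2: enter scope (depth=1)
Step 3: declare c=(read f)=90 at depth 1
Step 4: enter scope (depth=2)
Visible at query point: c=90 f=90

Answer: 1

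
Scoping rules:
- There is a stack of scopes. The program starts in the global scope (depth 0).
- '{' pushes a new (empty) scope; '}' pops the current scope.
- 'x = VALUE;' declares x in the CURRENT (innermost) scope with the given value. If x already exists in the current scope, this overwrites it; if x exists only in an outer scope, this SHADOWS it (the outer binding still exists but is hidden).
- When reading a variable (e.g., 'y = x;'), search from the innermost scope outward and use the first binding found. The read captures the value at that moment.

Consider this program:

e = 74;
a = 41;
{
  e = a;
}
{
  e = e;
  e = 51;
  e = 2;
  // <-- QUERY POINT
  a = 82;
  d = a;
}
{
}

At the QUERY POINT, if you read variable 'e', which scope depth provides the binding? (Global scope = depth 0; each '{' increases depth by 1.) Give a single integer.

Answer: 1

Derivation:
Step 1: declare e=74 at depth 0
Step 2: declare a=41 at depth 0
Step 3: enter scope (depth=1)
Step 4: declare e=(read a)=41 at depth 1
Step 5: exit scope (depth=0)
Step 6: enter scope (depth=1)
Step 7: declare e=(read e)=74 at depth 1
Step 8: declare e=51 at depth 1
Step 9: declare e=2 at depth 1
Visible at query point: a=41 e=2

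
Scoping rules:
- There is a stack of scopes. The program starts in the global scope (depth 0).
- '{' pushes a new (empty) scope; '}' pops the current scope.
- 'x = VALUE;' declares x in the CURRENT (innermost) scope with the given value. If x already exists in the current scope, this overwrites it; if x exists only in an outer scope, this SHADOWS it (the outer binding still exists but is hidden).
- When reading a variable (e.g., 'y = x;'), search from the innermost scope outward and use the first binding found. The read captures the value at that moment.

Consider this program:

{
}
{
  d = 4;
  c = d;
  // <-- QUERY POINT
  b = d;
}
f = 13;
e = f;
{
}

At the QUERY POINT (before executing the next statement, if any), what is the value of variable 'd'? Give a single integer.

Step 1: enter scope (depth=1)
Step 2: exit scope (depth=0)
Step 3: enter scope (depth=1)
Step 4: declare d=4 at depth 1
Step 5: declare c=(read d)=4 at depth 1
Visible at query point: c=4 d=4

Answer: 4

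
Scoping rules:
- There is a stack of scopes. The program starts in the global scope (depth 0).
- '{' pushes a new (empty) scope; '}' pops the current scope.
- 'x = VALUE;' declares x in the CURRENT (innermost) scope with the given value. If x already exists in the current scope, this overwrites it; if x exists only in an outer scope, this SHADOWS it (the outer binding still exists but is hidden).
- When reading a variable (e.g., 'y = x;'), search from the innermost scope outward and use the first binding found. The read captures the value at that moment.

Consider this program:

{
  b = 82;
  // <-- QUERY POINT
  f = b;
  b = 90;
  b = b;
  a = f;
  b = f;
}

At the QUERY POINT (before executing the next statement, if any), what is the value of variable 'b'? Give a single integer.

Answer: 82

Derivation:
Step 1: enter scope (depth=1)
Step 2: declare b=82 at depth 1
Visible at query point: b=82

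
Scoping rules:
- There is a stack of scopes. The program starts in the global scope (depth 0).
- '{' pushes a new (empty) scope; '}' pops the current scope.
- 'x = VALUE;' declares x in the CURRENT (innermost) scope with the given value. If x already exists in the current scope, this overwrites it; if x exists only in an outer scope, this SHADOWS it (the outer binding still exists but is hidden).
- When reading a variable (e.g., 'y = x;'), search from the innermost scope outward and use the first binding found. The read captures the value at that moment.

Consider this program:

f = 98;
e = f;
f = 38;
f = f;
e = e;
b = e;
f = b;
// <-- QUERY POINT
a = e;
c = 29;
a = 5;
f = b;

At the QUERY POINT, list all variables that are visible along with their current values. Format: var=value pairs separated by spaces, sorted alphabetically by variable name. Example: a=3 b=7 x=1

Answer: b=98 e=98 f=98

Derivation:
Step 1: declare f=98 at depth 0
Step 2: declare e=(read f)=98 at depth 0
Step 3: declare f=38 at depth 0
Step 4: declare f=(read f)=38 at depth 0
Step 5: declare e=(read e)=98 at depth 0
Step 6: declare b=(read e)=98 at depth 0
Step 7: declare f=(read b)=98 at depth 0
Visible at query point: b=98 e=98 f=98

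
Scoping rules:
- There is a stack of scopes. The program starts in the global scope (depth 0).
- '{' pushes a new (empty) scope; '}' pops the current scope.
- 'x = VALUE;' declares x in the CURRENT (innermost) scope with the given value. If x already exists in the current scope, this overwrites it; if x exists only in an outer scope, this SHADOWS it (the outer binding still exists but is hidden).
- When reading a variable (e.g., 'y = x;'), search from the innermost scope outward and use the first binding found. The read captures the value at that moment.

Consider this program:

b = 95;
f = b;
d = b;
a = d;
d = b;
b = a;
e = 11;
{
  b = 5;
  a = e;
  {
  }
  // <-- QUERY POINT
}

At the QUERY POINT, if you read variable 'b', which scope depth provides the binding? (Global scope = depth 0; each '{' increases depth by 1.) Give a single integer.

Answer: 1

Derivation:
Step 1: declare b=95 at depth 0
Step 2: declare f=(read b)=95 at depth 0
Step 3: declare d=(read b)=95 at depth 0
Step 4: declare a=(read d)=95 at depth 0
Step 5: declare d=(read b)=95 at depth 0
Step 6: declare b=(read a)=95 at depth 0
Step 7: declare e=11 at depth 0
Step 8: enter scope (depth=1)
Step 9: declare b=5 at depth 1
Step 10: declare a=(read e)=11 at depth 1
Step 11: enter scope (depth=2)
Step 12: exit scope (depth=1)
Visible at query point: a=11 b=5 d=95 e=11 f=95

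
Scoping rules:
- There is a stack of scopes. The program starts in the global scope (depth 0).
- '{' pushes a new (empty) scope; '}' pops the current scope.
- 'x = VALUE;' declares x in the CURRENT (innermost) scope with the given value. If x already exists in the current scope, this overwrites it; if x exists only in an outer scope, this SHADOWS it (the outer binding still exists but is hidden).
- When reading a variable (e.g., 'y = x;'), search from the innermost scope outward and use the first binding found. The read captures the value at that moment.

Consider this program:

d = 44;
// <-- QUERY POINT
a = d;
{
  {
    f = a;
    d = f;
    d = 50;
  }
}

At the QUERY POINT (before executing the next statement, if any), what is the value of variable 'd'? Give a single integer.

Step 1: declare d=44 at depth 0
Visible at query point: d=44

Answer: 44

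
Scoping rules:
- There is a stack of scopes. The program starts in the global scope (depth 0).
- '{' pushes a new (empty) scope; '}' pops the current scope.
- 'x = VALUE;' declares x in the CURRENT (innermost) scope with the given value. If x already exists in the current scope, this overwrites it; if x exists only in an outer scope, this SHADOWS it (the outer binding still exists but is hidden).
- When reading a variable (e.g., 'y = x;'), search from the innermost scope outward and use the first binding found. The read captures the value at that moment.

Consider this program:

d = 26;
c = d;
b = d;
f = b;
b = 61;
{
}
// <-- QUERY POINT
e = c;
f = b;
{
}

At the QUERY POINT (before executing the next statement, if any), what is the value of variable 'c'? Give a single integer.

Answer: 26

Derivation:
Step 1: declare d=26 at depth 0
Step 2: declare c=(read d)=26 at depth 0
Step 3: declare b=(read d)=26 at depth 0
Step 4: declare f=(read b)=26 at depth 0
Step 5: declare b=61 at depth 0
Step 6: enter scope (depth=1)
Step 7: exit scope (depth=0)
Visible at query point: b=61 c=26 d=26 f=26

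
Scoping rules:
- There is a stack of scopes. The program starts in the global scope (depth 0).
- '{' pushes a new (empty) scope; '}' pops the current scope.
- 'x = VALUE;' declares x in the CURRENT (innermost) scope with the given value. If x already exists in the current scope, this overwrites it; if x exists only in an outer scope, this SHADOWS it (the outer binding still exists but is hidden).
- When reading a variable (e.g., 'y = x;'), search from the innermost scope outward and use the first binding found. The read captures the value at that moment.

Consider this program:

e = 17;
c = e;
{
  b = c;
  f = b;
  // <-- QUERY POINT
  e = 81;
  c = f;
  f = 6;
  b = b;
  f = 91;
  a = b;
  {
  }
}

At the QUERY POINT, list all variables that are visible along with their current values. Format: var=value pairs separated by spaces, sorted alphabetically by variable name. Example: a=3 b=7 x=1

Answer: b=17 c=17 e=17 f=17

Derivation:
Step 1: declare e=17 at depth 0
Step 2: declare c=(read e)=17 at depth 0
Step 3: enter scope (depth=1)
Step 4: declare b=(read c)=17 at depth 1
Step 5: declare f=(read b)=17 at depth 1
Visible at query point: b=17 c=17 e=17 f=17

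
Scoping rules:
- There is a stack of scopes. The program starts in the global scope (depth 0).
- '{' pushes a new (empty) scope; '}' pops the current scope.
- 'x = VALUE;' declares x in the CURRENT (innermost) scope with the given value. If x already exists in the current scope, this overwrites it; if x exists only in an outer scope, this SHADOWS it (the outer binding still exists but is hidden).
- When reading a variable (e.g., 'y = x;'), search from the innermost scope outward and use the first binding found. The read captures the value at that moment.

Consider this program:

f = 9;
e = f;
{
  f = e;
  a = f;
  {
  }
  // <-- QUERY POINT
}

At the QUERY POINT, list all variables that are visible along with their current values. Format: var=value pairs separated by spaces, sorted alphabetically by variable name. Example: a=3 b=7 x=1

Step 1: declare f=9 at depth 0
Step 2: declare e=(read f)=9 at depth 0
Step 3: enter scope (depth=1)
Step 4: declare f=(read e)=9 at depth 1
Step 5: declare a=(read f)=9 at depth 1
Step 6: enter scope (depth=2)
Step 7: exit scope (depth=1)
Visible at query point: a=9 e=9 f=9

Answer: a=9 e=9 f=9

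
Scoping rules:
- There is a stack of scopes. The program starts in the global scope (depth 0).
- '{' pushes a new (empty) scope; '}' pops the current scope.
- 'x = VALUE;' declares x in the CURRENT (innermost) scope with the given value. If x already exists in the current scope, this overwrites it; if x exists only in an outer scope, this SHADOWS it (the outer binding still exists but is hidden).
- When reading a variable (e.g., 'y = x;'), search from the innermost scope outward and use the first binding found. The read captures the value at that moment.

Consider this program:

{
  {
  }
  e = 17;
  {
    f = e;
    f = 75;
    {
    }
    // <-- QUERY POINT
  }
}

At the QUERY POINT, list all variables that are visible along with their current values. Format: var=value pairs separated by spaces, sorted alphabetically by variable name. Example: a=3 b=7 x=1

Answer: e=17 f=75

Derivation:
Step 1: enter scope (depth=1)
Step 2: enter scope (depth=2)
Step 3: exit scope (depth=1)
Step 4: declare e=17 at depth 1
Step 5: enter scope (depth=2)
Step 6: declare f=(read e)=17 at depth 2
Step 7: declare f=75 at depth 2
Step 8: enter scope (depth=3)
Step 9: exit scope (depth=2)
Visible at query point: e=17 f=75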